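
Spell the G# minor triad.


Step by step:
Minor triad = root + minor 3rd (3 semitones) + perfect 5th (7 semitones)
A triad on G# stacks thirds, so the chord tones use letter names G-B-D
Root: G#
Minor 3rd above G#: B
Perfect 5th above G#: D#
Chord = G# B D#


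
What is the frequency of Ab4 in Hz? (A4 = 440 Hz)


Working:
f = 440 × 2^(n/12) where n = semitones from A4
Ab4: -1 semitones from A4
f = 440 × 2^(-1/12)
f = 415.30 Hz


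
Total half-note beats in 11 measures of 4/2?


Working:
Time signature 4/2: the bottom number 2 means the half note gets one count
The top number 4 means 4 half-note beats per measure
Total = 4 × 11 measures
= 44 half-note beats


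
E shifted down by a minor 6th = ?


Reasoning:
minor 6th: 6 letter names, 8 semitones
Letter: E - 5 → G
Pitch: E - 8 semitones, spelled as a G → G#
= G#


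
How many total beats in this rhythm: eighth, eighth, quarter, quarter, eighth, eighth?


Solution.
Beat values:
  eighth = 0.5 beats
  eighth = 0.5 beats
  quarter = 1 beat
  quarter = 1 beat
  eighth = 0.5 beats
  eighth = 0.5 beats
Sum = 0.5 + 0.5 + 1 + 1 + 0.5 + 0.5
= 4 beats


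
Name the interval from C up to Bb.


Letter names: C → B spans 7 letter names → a 7th
Semitones: C → Bb = 10 half-steps
A 7th of 10 semitones is a minor 7th
= minor 7th


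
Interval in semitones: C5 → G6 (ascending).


Step by step:
Absolute semitone position = octave×12 + chromatic position
C5: 5×12 + 0 = 60
G6: 6×12 + 7 = 79
Difference = 79 - 60 = 19
= 19 semitones


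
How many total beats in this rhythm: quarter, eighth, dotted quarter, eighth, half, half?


Working:
Beat values:
  quarter = 1 beat
  eighth = 0.5 beats
  dotted quarter = 1.5 beats
  eighth = 0.5 beats
  half = 2 beats
  half = 2 beats
Sum = 1 + 0.5 + 1.5 + 0.5 + 2 + 2
= 7.5 beats


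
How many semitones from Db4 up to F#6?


Let's work it out.
Absolute semitone position = octave×12 + chromatic position
Db4: 4×12 + 1 = 49
F#6: 6×12 + 6 = 78
Difference = 78 - 49 = 29
= 29 semitones


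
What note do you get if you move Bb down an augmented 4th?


Working:
augmented 4th: 4 letter names, 6 semitones
Letter: B - 3 → F
Pitch: Bb - 6 semitones, spelled as an F → Fb
= Fb


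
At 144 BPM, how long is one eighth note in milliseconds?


Working:
One quarter-note beat = 60000 / BPM = 60000 / 144 ms
Eighth note = 1/2 × quarter note
Duration = 1/2 × 60000 / 144 = 30000 / 144
= 208.3 ms


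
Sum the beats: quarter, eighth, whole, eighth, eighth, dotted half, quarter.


Working:
Beat values:
  quarter = 1 beat
  eighth = 0.5 beats
  whole = 4 beats
  eighth = 0.5 beats
  eighth = 0.5 beats
  dotted half = 3 beats
  quarter = 1 beat
Sum = 1 + 0.5 + 4 + 0.5 + 0.5 + 3 + 1
= 10.5 beats


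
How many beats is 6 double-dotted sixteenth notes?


Let's work it out.
Base sixteenth note = 1/4 beats
Dot 1 adds half the previous value: +1/8
Dot 2 adds half the previous value: +1/16
One double-dotted sixteenth = 1/4 + 1/8 + 1/16 = 7/16
6 of them = 6 × 7/16 = 21/8
= 21/8 beats


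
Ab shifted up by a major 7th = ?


Reasoning:
major 7th: 7 letter names, 11 semitones
Letter: A + 6 → G
Pitch: Ab + 11 semitones, spelled as a G → G
= G


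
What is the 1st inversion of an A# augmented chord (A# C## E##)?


Let's work it out.
Root position: A# C## E##
1st inversion: move root up an octave
Bass note: C##
Notes (bottom to top) = C## E## A#


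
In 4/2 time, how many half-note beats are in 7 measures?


Let's work it out.
Time signature 4/2: the bottom number 2 means the half note gets one count
The top number 4 means 4 half-note beats per measure
Total = 4 × 7 measures
= 28 half-note beats


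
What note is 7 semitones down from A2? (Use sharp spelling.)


Step by step:
A2: chromatic position 9 in octave 2 → absolute = 2×12 + 9 = 33
Transpose down 7: 33 - 7 = 26
26 = 2×12 + 2 → D in octave 2
Result = D2


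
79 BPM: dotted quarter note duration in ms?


Let's work it out.
One quarter-note beat = 60000 / BPM = 60000 / 79 ms
Dotted quarter note = 3/2 × quarter note
Duration = 3/2 × 60000 / 79 = 90000 / 79
= 1139.2 ms


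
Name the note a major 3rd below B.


A 3rd spans 3 letter names, so from B we land on G
A major 3rd = 4 semitones below B
Spell G at that pitch: G
= G


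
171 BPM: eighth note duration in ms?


Working:
One quarter-note beat = 60000 / BPM = 60000 / 171 ms
Eighth note = 1/2 × quarter note
Duration = 1/2 × 60000 / 171 = 30000 / 171
= 175.4 ms


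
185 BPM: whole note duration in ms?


One quarter-note beat = 60000 / BPM = 60000 / 185 ms
Whole note = 4 × quarter note
Duration = 4 × 60000 / 185 = 240000 / 185
= 1297.3 ms


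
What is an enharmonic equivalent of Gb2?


Reasoning:
Enharmonic notes sound the same pitch but are spelled with different letter names
Gb and F# name the same pitch class
= F#2


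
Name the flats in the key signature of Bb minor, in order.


Flat minor keys: A(0), D(1), G(2), C(3), F(4), Bb(5), Eb(6), Ab(7)
Bb minor has 5 flats
Order of flats: Bb Eb Ab Db Gb Cb Fb → first 5: Bb, Eb, Ab, Db, Gb
= Bb, Eb, Ab, Db, Gb


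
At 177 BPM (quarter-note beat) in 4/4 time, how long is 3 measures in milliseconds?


Solution.
Quarter-note beat duration = 60000 / 177 ms
Beats per measure (4/4) = 4
One measure = 4 × 60000 / 177 = 240000 / 177 ms
3 measures = 3 × 240000 / 177 = 720000 / 177
= 4067.8 ms


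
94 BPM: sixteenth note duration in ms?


Working:
One quarter-note beat = 60000 / BPM = 60000 / 94 ms
Sixteenth note = 1/4 × quarter note
Duration = 1/4 × 60000 / 94 = 15000 / 94
= 159.6 ms


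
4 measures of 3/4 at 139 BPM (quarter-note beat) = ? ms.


Quarter-note beat duration = 60000 / 139 ms
Beats per measure (3/4) = 3
One measure = 3 × 60000 / 139 = 180000 / 139 ms
4 measures = 4 × 180000 / 139 = 720000 / 139
= 5179.9 ms


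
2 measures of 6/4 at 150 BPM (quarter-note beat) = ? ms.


Quarter-note beat duration = 60000 / 150 ms
Beats per measure (6/4) = 6
One measure = 6 × 60000 / 150 = 360000 / 150 ms
2 measures = 2 × 360000 / 150 = 720000 / 150
= 4800.0 ms


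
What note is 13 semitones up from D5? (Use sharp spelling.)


Reasoning:
D5: chromatic position 2 in octave 5 → absolute = 5×12 + 2 = 62
Transpose up 13: 62 + 13 = 75
75 = 6×12 + 3 → D# in octave 6
Result = D#6


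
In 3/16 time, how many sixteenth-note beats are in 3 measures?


Let's work it out.
Time signature 3/16: the bottom number 16 means the sixteenth note gets one count
The top number 3 means 3 sixteenth-note beats per measure
Total = 3 × 3 measures
= 9 sixteenth-note beats


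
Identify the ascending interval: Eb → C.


Step by step:
Letter names: E → C spans 6 letter names → a 6th
Semitones: Eb → C = 9 half-steps
A 6th of 9 semitones is a major 6th
= major 6th


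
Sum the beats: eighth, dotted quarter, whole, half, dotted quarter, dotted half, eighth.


Reasoning:
Beat values:
  eighth = 0.5 beats
  dotted quarter = 1.5 beats
  whole = 4 beats
  half = 2 beats
  dotted quarter = 1.5 beats
  dotted half = 3 beats
  eighth = 0.5 beats
Sum = 0.5 + 1.5 + 4 + 2 + 1.5 + 3 + 0.5
= 13 beats


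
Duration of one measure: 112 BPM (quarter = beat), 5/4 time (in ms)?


Quarter-note beat duration = 60000 / 112 ms
Beats per measure (5/4) = 5
One measure = 5 × 60000 / 112 = 300000 / 112 ms
= 2678.6 ms


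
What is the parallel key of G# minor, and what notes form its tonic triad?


Solution.
Parallel keys share the same tonic but differ in mode
G# minor → parallel is G# major
Tonic triad of G# major = G# B# D#
= G# major; triad = G# B# D#


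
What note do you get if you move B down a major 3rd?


Let's work it out.
major 3rd: 3 letter names, 4 semitones
Letter: B - 2 → G
Pitch: B - 4 semitones, spelled as a G → G
= G


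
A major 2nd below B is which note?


Let's work it out.
A 2nd spans 2 letter names, so from B we land on A
A major 2nd = 2 semitones below B
Spell A at that pitch: A
= A


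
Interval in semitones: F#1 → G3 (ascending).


Solution.
Absolute semitone position = octave×12 + chromatic position
F#1: 1×12 + 6 = 18
G3: 3×12 + 7 = 43
Difference = 43 - 18 = 25
= 25 semitones


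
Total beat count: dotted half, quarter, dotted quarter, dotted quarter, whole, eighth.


Beat values:
  dotted half = 3 beats
  quarter = 1 beat
  dotted quarter = 1.5 beats
  dotted quarter = 1.5 beats
  whole = 4 beats
  eighth = 0.5 beats
Sum = 3 + 1 + 1.5 + 1.5 + 4 + 0.5
= 11.5 beats


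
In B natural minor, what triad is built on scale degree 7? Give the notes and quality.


Working:
B natural minor scale: B C# D E F# G A
Diatonic triad on degree 7 stacks scale notes 7, 2, 4: A C# E
A→C# = 4 semitones; A→E = 7 semitones → major triad
= A C# E (major)


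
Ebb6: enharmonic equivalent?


Reasoning:
Enharmonic notes sound the same pitch but are spelled with different letter names
Ebb and D name the same pitch class
= D6


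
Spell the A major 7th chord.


Major 7th chord = root + major 3rd + perfect 5th + major 7th
Seventh chords stack in thirds, so the letter names are A-C-E-G
Root: A
Major 3rd above A: C#
Perfect 5th above A: E
Major 7th above A: G#
Chord = A C# E G#


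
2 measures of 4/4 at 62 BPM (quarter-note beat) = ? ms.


Step by step:
Quarter-note beat duration = 60000 / 62 ms
Beats per measure (4/4) = 4
One measure = 4 × 60000 / 62 = 240000 / 62 ms
2 measures = 2 × 240000 / 62 = 480000 / 62
= 7741.9 ms


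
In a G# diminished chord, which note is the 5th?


Diminished triad = root + minor 3rd (3 semitones) + diminished 5th (6 semitones)
A triad on G# stacks thirds, so the chord tones use letter names G-B-D
Root: G#
Minor 3rd above G#: B
Diminished 5th above G#: D
The 5th = D


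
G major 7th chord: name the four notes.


Major 7th chord = root + major 3rd + perfect 5th + major 7th
Seventh chords stack in thirds, so the letter names are G-B-D-F
Root: G
Major 3rd above G: B
Perfect 5th above G: D
Major 7th above G: F#
Chord = G B D F#


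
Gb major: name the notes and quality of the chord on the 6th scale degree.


Reasoning:
Gb major scale: Gb Ab Bb Cb Db Eb F
Diatonic triad on degree 6 stacks scale notes 6, 1, 3: Eb Gb Bb
Eb→Gb = 3 semitones; Eb→Bb = 7 semitones → minor triad
= Eb Gb Bb (minor)


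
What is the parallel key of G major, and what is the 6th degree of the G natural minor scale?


Let's work it out.
Parallel keys share the same tonic but differ in mode
G major → parallel is G minor
G natural minor scale: G A Bb C D Eb F
= G minor; 6th degree = Eb


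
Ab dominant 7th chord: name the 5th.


Solution.
Dominant 7th chord = root + major 3rd + perfect 5th + minor 7th
Seventh chords stack in thirds, so the letter names are A-C-E-G
Root: Ab
Major 3rd above Ab: C
Perfect 5th above Ab: Eb
Minor 7th above Ab: Gb
The 5th = Eb


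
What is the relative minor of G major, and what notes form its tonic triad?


Reasoning:
The relative minor shares the major's key signature and starts on its 6th degree
6th degree = a major 6th above the tonic; a major 6th above G is E
→ relative minor of G major is E minor
Tonic triad of E minor = root + minor 3rd + perfect 5th = E G B
= E minor; triad = E G B


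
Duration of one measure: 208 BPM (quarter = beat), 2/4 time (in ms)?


Let's work it out.
Quarter-note beat duration = 60000 / 208 ms
Beats per measure (2/4) = 2
One measure = 2 × 60000 / 208 = 120000 / 208 ms
= 576.9 ms


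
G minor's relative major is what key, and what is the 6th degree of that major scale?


Working:
The relative major shares the key signature and is a minor 3rd above the minor tonic
A minor 3rd above G is Bb
→ relative major of G minor is Bb major
Bb major scale: Bb C D Eb F G A
= Bb major; 6th degree = G


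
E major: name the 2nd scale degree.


Step by step:
Major scale pattern: W-W-H-W-W-W-H (2-2-1-2-2-2-1 semitones)
Starting from E:
  E + 2 semitones → F#
  F# + 2 semitones → G#
  G# + 1 semitone → A
  A + 2 semitones → B
  B + 2 semitones → C#
  C# + 2 semitones → D#
  D# + 1 semitone → E
Scale: E F# G# A B C# D#
Degree 2 = F#


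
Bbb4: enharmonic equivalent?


Let's work it out.
Enharmonic notes sound the same pitch but are spelled with different letter names
Bbb and A name the same pitch class
= A4


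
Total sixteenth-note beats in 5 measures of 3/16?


Time signature 3/16: the bottom number 16 means the sixteenth note gets one count
The top number 3 means 3 sixteenth-note beats per measure
Total = 3 × 5 measures
= 15 sixteenth-note beats


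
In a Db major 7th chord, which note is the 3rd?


Working:
Major 7th chord = root + major 3rd + perfect 5th + major 7th
Seventh chords stack in thirds, so the letter names are D-F-A-C
Root: Db
Major 3rd above Db: F
Perfect 5th above Db: Ab
Major 7th above Db: C
The 3rd = F


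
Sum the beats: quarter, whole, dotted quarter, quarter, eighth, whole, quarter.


Beat values:
  quarter = 1 beat
  whole = 4 beats
  dotted quarter = 1.5 beats
  quarter = 1 beat
  eighth = 0.5 beats
  whole = 4 beats
  quarter = 1 beat
Sum = 1 + 4 + 1.5 + 1 + 0.5 + 4 + 1
= 13 beats


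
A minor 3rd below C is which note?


A 3rd spans 3 letter names, so from C we land on A
A minor 3rd = 3 semitones below C
Spell A at that pitch: A
= A


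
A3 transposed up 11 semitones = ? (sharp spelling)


Reasoning:
A3: chromatic position 9 in octave 3 → absolute = 3×12 + 9 = 45
Transpose up 11: 45 + 11 = 56
56 = 4×12 + 8 → G# in octave 4
Result = G#4


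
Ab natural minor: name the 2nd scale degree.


Step by step:
Natural minor scale pattern: W-H-W-W-H-W-W (2-1-2-2-1-2-2 semitones)
Starting from Ab:
  Ab + 2 semitones → Bb
  Bb + 1 semitone → Cb
  Cb + 2 semitones → Db
  Db + 2 semitones → Eb
  Eb + 1 semitone → Fb
  Fb + 2 semitones → Gb
  Gb + 2 semitones → Ab
Scale: Ab Bb Cb Db Eb Fb Gb
Degree 2 = Bb


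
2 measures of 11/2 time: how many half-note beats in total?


Reasoning:
Time signature 11/2: the bottom number 2 means the half note gets one count
The top number 11 means 11 half-note beats per measure
Total = 11 × 2 measures
= 22 half-note beats


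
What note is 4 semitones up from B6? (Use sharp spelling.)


Solution.
B6: chromatic position 11 in octave 6 → absolute = 6×12 + 11 = 83
Transpose up 4: 83 + 4 = 87
87 = 7×12 + 3 → D# in octave 7
Result = D#7


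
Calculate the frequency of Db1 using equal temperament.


Step by step:
f = 440 × 2^(n/12) where n = semitones from A4
Db1: -44 semitones from A4
f = 440 × 2^(-44/12)
f = 34.65 Hz


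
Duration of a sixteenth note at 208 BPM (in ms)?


One quarter-note beat = 60000 / BPM = 60000 / 208 ms
Sixteenth note = 1/4 × quarter note
Duration = 1/4 × 60000 / 208 = 15000 / 208
= 72.1 ms


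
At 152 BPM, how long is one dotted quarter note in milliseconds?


Step by step:
One quarter-note beat = 60000 / BPM = 60000 / 152 ms
Dotted quarter note = 3/2 × quarter note
Duration = 3/2 × 60000 / 152 = 90000 / 152
= 592.1 ms


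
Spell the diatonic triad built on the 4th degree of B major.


Step by step:
B major scale: B C# D# E F# G# A#
Diatonic triad on degree 4 stacks scale notes 4, 6, 1: E G# B
E→G# = 4 semitones; E→B = 7 semitones → major triad
= E G# B (major)


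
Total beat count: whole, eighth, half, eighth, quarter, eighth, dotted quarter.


Reasoning:
Beat values:
  whole = 4 beats
  eighth = 0.5 beats
  half = 2 beats
  eighth = 0.5 beats
  quarter = 1 beat
  eighth = 0.5 beats
  dotted quarter = 1.5 beats
Sum = 4 + 0.5 + 2 + 0.5 + 1 + 0.5 + 1.5
= 10 beats


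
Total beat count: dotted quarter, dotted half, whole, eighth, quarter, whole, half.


Solution.
Beat values:
  dotted quarter = 1.5 beats
  dotted half = 3 beats
  whole = 4 beats
  eighth = 0.5 beats
  quarter = 1 beat
  whole = 4 beats
  half = 2 beats
Sum = 1.5 + 3 + 4 + 0.5 + 1 + 4 + 2
= 16 beats


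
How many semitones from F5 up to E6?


Let's work it out.
Absolute semitone position = octave×12 + chromatic position
F5: 5×12 + 5 = 65
E6: 6×12 + 4 = 76
Difference = 76 - 65 = 11
= 11 semitones


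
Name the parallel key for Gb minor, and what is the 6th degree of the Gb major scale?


Let's work it out.
Parallel keys share the same tonic but differ in mode
Gb minor → parallel is Gb major
Gb major scale: Gb Ab Bb Cb Db Eb F
= Gb major; 6th degree = Eb


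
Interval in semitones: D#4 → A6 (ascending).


Working:
Absolute semitone position = octave×12 + chromatic position
D#4: 4×12 + 3 = 51
A6: 6×12 + 9 = 81
Difference = 81 - 51 = 30
= 30 semitones


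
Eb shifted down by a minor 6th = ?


Solution.
minor 6th: 6 letter names, 8 semitones
Letter: E - 5 → G
Pitch: Eb - 8 semitones, spelled as a G → G
= G


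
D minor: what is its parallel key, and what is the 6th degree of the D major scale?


Let's work it out.
Parallel keys share the same tonic but differ in mode
D minor → parallel is D major
D major scale: D E F# G A B C#
= D major; 6th degree = B


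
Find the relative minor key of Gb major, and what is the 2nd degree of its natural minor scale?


Solution.
The relative minor shares the major's key signature and starts on its 6th degree
6th degree = a major 6th above the tonic; a major 6th above Gb is Eb
→ relative minor of Gb major is Eb minor
Eb natural minor scale: Eb F Gb Ab Bb Cb Db
= Eb minor; 2nd degree = F


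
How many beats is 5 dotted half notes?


Reasoning:
Base half note = 2 beats
Dot 1 adds half the previous value: +1
One dotted half = 2 + 1 = 3
5 of them = 5 × 3 = 15
= 15 beats


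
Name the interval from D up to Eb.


Working:
Letter names: D → E spans 2 letter names → a 2nd
Semitones: D → Eb = 1 half-step
A 2nd of 1 semitone is a minor 2nd
= minor 2nd


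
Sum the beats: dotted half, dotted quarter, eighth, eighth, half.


Working:
Beat values:
  dotted half = 3 beats
  dotted quarter = 1.5 beats
  eighth = 0.5 beats
  eighth = 0.5 beats
  half = 2 beats
Sum = 3 + 1.5 + 0.5 + 0.5 + 2
= 7.5 beats


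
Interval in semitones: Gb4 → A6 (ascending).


Absolute semitone position = octave×12 + chromatic position
Gb4: 4×12 + 6 = 54
A6: 6×12 + 9 = 81
Difference = 81 - 54 = 27
= 27 semitones


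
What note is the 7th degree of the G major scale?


Reasoning:
Major scale pattern: W-W-H-W-W-W-H (2-2-1-2-2-2-1 semitones)
Starting from G:
  G + 2 semitones → A
  A + 2 semitones → B
  B + 1 semitone → C
  C + 2 semitones → D
  D + 2 semitones → E
  E + 2 semitones → F#
  F# + 1 semitone → G
Scale: G A B C D E F#
Degree 7 = F#


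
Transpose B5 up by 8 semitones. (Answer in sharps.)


Let's work it out.
B5: chromatic position 11 in octave 5 → absolute = 5×12 + 11 = 71
Transpose up 8: 71 + 8 = 79
79 = 6×12 + 7 → G in octave 6
Result = G6


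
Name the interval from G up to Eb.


Reasoning:
Letter names: G → E spans 6 letter names → a 6th
Semitones: G → Eb = 8 half-steps
A 6th of 8 semitones is a minor 6th
= minor 6th


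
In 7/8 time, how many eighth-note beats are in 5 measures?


Let's work it out.
Time signature 7/8: the bottom number 8 means the eighth note gets one count
The top number 7 means 7 eighth-note beats per measure
Total = 7 × 5 measures
= 35 eighth-note beats


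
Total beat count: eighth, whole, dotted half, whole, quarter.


Step by step:
Beat values:
  eighth = 0.5 beats
  whole = 4 beats
  dotted half = 3 beats
  whole = 4 beats
  quarter = 1 beat
Sum = 0.5 + 4 + 3 + 4 + 1
= 12.5 beats


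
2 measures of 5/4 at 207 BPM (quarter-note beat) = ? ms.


Working:
Quarter-note beat duration = 60000 / 207 ms
Beats per measure (5/4) = 5
One measure = 5 × 60000 / 207 = 300000 / 207 ms
2 measures = 2 × 300000 / 207 = 600000 / 207
= 2898.6 ms


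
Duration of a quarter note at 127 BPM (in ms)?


Reasoning:
One quarter-note beat = 60000 / BPM = 60000 / 127 ms
Duration = 60000 / 127
= 472.4 ms


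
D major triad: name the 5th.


Let's work it out.
Major triad = root + major 3rd (4 semitones) + perfect 5th (7 semitones)
A triad on D stacks thirds, so the chord tones use letter names D-F-A
Root: D
Major 3rd above D: F#
Perfect 5th above D: A
The 5th = A


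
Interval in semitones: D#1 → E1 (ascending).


Absolute semitone position = octave×12 + chromatic position
D#1: 1×12 + 3 = 15
E1: 1×12 + 4 = 16
Difference = 16 - 15 = 1
= 1 semitone


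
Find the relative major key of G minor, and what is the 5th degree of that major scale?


The relative major shares the key signature and is a minor 3rd above the minor tonic
A minor 3rd above G is Bb
→ relative major of G minor is Bb major
Bb major scale: Bb C D Eb F G A
= Bb major; 5th degree = F


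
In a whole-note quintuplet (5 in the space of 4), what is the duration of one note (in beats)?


Step by step:
Quintuplet: 5 notes occupy the space of 4 whole notes
Space = 4 × 4 = 16 beats
Each quintuplet note = 16 / 5 = 16/5 beats
= 16/5 beats


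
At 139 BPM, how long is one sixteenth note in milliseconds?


One quarter-note beat = 60000 / BPM = 60000 / 139 ms
Sixteenth note = 1/4 × quarter note
Duration = 1/4 × 60000 / 139 = 15000 / 139
= 107.9 ms


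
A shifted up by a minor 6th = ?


minor 6th: 6 letter names, 8 semitones
Letter: A + 5 → F
Pitch: A + 8 semitones, spelled as an F → F
= F


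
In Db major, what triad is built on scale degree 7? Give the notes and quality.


Db major scale: Db Eb F Gb Ab Bb C
Diatonic triad on degree 7 stacks scale notes 7, 2, 4: C Eb Gb
C→Eb = 3 semitones; C→Gb = 6 semitones → diminished triad
= C Eb Gb (diminished)


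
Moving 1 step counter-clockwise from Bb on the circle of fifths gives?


Working:
Each counter-clockwise step moves down a perfect 5th (= up a perfect 4th)
From Bb: Bb → Eb
= Eb


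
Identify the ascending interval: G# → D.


Step by step:
Letter names: G → D spans 5 letter names → a 5th
Semitones: G# → D = 6 half-steps
A 5th of 6 semitones is a diminished 5th
= diminished 5th


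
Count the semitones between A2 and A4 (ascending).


Reasoning:
Absolute semitone position = octave×12 + chromatic position
A2: 2×12 + 9 = 33
A4: 4×12 + 9 = 57
Difference = 57 - 33 = 24
= 24 semitones


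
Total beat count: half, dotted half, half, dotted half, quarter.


Let's work it out.
Beat values:
  half = 2 beats
  dotted half = 3 beats
  half = 2 beats
  dotted half = 3 beats
  quarter = 1 beat
Sum = 2 + 3 + 2 + 3 + 1
= 11 beats


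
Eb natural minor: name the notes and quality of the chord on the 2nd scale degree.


Eb natural minor scale: Eb F Gb Ab Bb Cb Db
Diatonic triad on degree 2 stacks scale notes 2, 4, 6: F Ab Cb
F→Ab = 3 semitones; F→Cb = 6 semitones → diminished triad
= F Ab Cb (diminished)


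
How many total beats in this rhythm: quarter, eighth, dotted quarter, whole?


Let's work it out.
Beat values:
  quarter = 1 beat
  eighth = 0.5 beats
  dotted quarter = 1.5 beats
  whole = 4 beats
Sum = 1 + 0.5 + 1.5 + 4
= 7 beats


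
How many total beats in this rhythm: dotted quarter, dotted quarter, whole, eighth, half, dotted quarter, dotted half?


Reasoning:
Beat values:
  dotted quarter = 1.5 beats
  dotted quarter = 1.5 beats
  whole = 4 beats
  eighth = 0.5 beats
  half = 2 beats
  dotted quarter = 1.5 beats
  dotted half = 3 beats
Sum = 1.5 + 1.5 + 4 + 0.5 + 2 + 1.5 + 3
= 14 beats


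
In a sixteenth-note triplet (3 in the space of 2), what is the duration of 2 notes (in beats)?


Working:
Triplet: 3 notes occupy the space of 2 sixteenth notes
Space = 2 × 1/4 = 1/2 beats
Each triplet note = 1/2 / 3 = 1/6 beats
2 notes = 2 × 1/6 = 1/3
= 1/3 beats


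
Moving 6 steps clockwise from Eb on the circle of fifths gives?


Each clockwise step on the circle of fifths moves up a perfect 5th
From Eb: Eb → Bb → F → C → G → D → A
= A


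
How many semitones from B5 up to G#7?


Reasoning:
Absolute semitone position = octave×12 + chromatic position
B5: 5×12 + 11 = 71
G#7: 7×12 + 8 = 92
Difference = 92 - 71 = 21
= 21 semitones


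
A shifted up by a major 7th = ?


Reasoning:
major 7th: 7 letter names, 11 semitones
Letter: A + 6 → G
Pitch: A + 11 semitones, spelled as a G → G#
= G#


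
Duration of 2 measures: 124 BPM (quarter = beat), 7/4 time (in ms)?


Quarter-note beat duration = 60000 / 124 ms
Beats per measure (7/4) = 7
One measure = 7 × 60000 / 124 = 420000 / 124 ms
2 measures = 2 × 420000 / 124 = 840000 / 124
= 6774.2 ms


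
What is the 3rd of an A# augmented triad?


Reasoning:
Augmented triad = root + major 3rd (4 semitones) + augmented 5th (8 semitones)
A triad on A# stacks thirds, so the chord tones use letter names A-C-E
Root: A#
Major 3rd above A#: C##
Augmented 5th above A#: E##
The 3rd = C##


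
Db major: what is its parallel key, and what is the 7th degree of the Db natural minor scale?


Parallel keys share the same tonic but differ in mode
Db major → parallel is Db minor
Db natural minor scale: Db Eb Fb Gb Ab Bbb Cb
= Db minor; 7th degree = Cb


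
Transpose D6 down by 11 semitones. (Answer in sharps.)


D6: chromatic position 2 in octave 6 → absolute = 6×12 + 2 = 74
Transpose down 11: 74 - 11 = 63
63 = 5×12 + 3 → D# in octave 5
Result = D#5


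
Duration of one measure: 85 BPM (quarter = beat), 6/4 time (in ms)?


Quarter-note beat duration = 60000 / 85 ms
Beats per measure (6/4) = 6
One measure = 6 × 60000 / 85 = 360000 / 85 ms
= 4235.3 ms


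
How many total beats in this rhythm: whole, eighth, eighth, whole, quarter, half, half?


Beat values:
  whole = 4 beats
  eighth = 0.5 beats
  eighth = 0.5 beats
  whole = 4 beats
  quarter = 1 beat
  half = 2 beats
  half = 2 beats
Sum = 4 + 0.5 + 0.5 + 4 + 1 + 2 + 2
= 14 beats


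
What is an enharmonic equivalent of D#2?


Reasoning:
Enharmonic notes sound the same pitch but are spelled with different letter names
D# and Eb name the same pitch class
= Eb2


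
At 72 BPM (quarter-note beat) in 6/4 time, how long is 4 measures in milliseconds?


Working:
Quarter-note beat duration = 60000 / 72 ms
Beats per measure (6/4) = 6
One measure = 6 × 60000 / 72 = 360000 / 72 ms
4 measures = 4 × 360000 / 72 = 1440000 / 72
= 20000.0 ms


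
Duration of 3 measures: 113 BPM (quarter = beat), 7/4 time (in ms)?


Quarter-note beat duration = 60000 / 113 ms
Beats per measure (7/4) = 7
One measure = 7 × 60000 / 113 = 420000 / 113 ms
3 measures = 3 × 420000 / 113 = 1260000 / 113
= 11150.4 ms


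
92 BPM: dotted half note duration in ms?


Reasoning:
One quarter-note beat = 60000 / BPM = 60000 / 92 ms
Dotted half note = 3 × quarter note
Duration = 3 × 60000 / 92 = 180000 / 92
= 1956.5 ms


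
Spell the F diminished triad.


Step by step:
Diminished triad = root + minor 3rd (3 semitones) + diminished 5th (6 semitones)
A triad on F stacks thirds, so the chord tones use letter names F-A-C
Root: F
Minor 3rd above F: Ab
Diminished 5th above F: Cb
Chord = F Ab Cb


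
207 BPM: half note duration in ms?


Reasoning:
One quarter-note beat = 60000 / BPM = 60000 / 207 ms
Half note = 2 × quarter note
Duration = 2 × 60000 / 207 = 120000 / 207
= 579.7 ms


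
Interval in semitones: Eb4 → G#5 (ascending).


Reasoning:
Absolute semitone position = octave×12 + chromatic position
Eb4: 4×12 + 3 = 51
G#5: 5×12 + 8 = 68
Difference = 68 - 51 = 17
= 17 semitones


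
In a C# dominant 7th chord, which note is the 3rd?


Solution.
Dominant 7th chord = root + major 3rd + perfect 5th + minor 7th
Seventh chords stack in thirds, so the letter names are C-E-G-B
Root: C#
Major 3rd above C#: E#
Perfect 5th above C#: G#
Minor 7th above C#: B
The 3rd = E#


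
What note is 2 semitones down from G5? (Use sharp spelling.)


Step by step:
G5: chromatic position 7 in octave 5 → absolute = 5×12 + 7 = 67
Transpose down 2: 67 - 2 = 65
65 = 5×12 + 5 → F in octave 5
Result = F5


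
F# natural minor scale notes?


Reasoning:
Natural minor scale pattern: W-H-W-W-H-W-W (2-1-2-2-1-2-2 semitones)
Starting from F#:
  F# + 2 semitones → G#
  G# + 1 semitone → A
  A + 2 semitones → B
  B + 2 semitones → C#
  C# + 1 semitone → D
  D + 2 semitones → E
  E + 2 semitones → F#
Scale = F# G# A B C# D E


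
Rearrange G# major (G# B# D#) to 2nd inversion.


Root position: G# B# D#
2nd inversion: move root and 3rd up an octave
Bass note: D#
Notes (bottom to top) = D# G# B#


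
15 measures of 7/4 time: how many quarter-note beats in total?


Time signature 7/4: the bottom number 4 means the quarter note gets one count
The top number 7 means 7 quarter-note beats per measure
Total = 7 × 15 measures
= 105 quarter-note beats


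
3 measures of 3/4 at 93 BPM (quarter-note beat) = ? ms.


Working:
Quarter-note beat duration = 60000 / 93 ms
Beats per measure (3/4) = 3
One measure = 3 × 60000 / 93 = 180000 / 93 ms
3 measures = 3 × 180000 / 93 = 540000 / 93
= 5806.5 ms


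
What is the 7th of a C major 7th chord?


Working:
Major 7th chord = root + major 3rd + perfect 5th + major 7th
Seventh chords stack in thirds, so the letter names are C-E-G-B
Root: C
Major 3rd above C: E
Perfect 5th above C: G
Major 7th above C: B
The 7th = B


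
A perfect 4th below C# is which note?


Let's work it out.
A 4th spans 4 letter names, so from C we land on G
A perfect 4th = 5 semitones below C#
Spell G at that pitch: G#
= G#


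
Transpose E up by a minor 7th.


Reasoning:
minor 7th: 7 letter names, 10 semitones
Letter: E + 6 → D
Pitch: E + 10 semitones, spelled as a D → D
= D


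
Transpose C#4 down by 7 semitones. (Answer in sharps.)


Reasoning:
C#4: chromatic position 1 in octave 4 → absolute = 4×12 + 1 = 49
Transpose down 7: 49 - 7 = 42
42 = 3×12 + 6 → F# in octave 3
Result = F#3


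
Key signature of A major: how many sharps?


Reasoning:
Sharp major keys follow the circle of fifths: C(0), G(1), D(2), A(3), E(4), B(5), F#(6), C#(7)
A major has 3 sharps
Order of sharps: F# C# G# D# A# E# B# → first 3: F#, C#, G#
= 3 sharps


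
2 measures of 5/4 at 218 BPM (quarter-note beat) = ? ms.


Step by step:
Quarter-note beat duration = 60000 / 218 ms
Beats per measure (5/4) = 5
One measure = 5 × 60000 / 218 = 300000 / 218 ms
2 measures = 2 × 300000 / 218 = 600000 / 218
= 2752.3 ms


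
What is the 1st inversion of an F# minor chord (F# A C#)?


Root position: F# A C#
1st inversion: move root up an octave
Bass note: A
Notes (bottom to top) = A C# F#


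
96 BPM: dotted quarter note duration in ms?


Let's work it out.
One quarter-note beat = 60000 / BPM = 60000 / 96 ms
Dotted quarter note = 3/2 × quarter note
Duration = 3/2 × 60000 / 96 = 90000 / 96
= 937.5 ms


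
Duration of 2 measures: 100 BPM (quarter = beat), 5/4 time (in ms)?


Step by step:
Quarter-note beat duration = 60000 / 100 ms
Beats per measure (5/4) = 5
One measure = 5 × 60000 / 100 = 300000 / 100 ms
2 measures = 2 × 300000 / 100 = 600000 / 100
= 6000.0 ms


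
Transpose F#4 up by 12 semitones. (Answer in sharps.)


F#4: chromatic position 6 in octave 4 → absolute = 4×12 + 6 = 54
Transpose up 12: 54 + 12 = 66
66 = 5×12 + 6 → F# in octave 5
Result = F#5


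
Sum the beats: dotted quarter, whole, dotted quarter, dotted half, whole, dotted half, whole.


Let's work it out.
Beat values:
  dotted quarter = 1.5 beats
  whole = 4 beats
  dotted quarter = 1.5 beats
  dotted half = 3 beats
  whole = 4 beats
  dotted half = 3 beats
  whole = 4 beats
Sum = 1.5 + 4 + 1.5 + 3 + 4 + 3 + 4
= 21 beats


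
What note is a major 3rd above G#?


Let's work it out.
A 3rd spans 3 letter names, so from G we land on B
A major 3rd = 4 semitones above G#
Spell B at that pitch: B#
= B#


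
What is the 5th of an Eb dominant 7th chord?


Reasoning:
Dominant 7th chord = root + major 3rd + perfect 5th + minor 7th
Seventh chords stack in thirds, so the letter names are E-G-B-D
Root: Eb
Major 3rd above Eb: G
Perfect 5th above Eb: Bb
Minor 7th above Eb: Db
The 5th = Bb


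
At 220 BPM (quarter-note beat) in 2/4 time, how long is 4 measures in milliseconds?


Working:
Quarter-note beat duration = 60000 / 220 ms
Beats per measure (2/4) = 2
One measure = 2 × 60000 / 220 = 120000 / 220 ms
4 measures = 4 × 120000 / 220 = 480000 / 220
= 2181.8 ms


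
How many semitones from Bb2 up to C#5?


Solution.
Absolute semitone position = octave×12 + chromatic position
Bb2: 2×12 + 10 = 34
C#5: 5×12 + 1 = 61
Difference = 61 - 34 = 27
= 27 semitones


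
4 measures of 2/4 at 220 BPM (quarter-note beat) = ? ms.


Solution.
Quarter-note beat duration = 60000 / 220 ms
Beats per measure (2/4) = 2
One measure = 2 × 60000 / 220 = 120000 / 220 ms
4 measures = 4 × 120000 / 220 = 480000 / 220
= 2181.8 ms


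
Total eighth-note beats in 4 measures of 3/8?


Solution.
Time signature 3/8: the bottom number 8 means the eighth note gets one count
The top number 3 means 3 eighth-note beats per measure
Total = 3 × 4 measures
= 12 eighth-note beats


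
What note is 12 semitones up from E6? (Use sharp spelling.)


Let's work it out.
E6: chromatic position 4 in octave 6 → absolute = 6×12 + 4 = 76
Transpose up 12: 76 + 12 = 88
88 = 7×12 + 4 → E in octave 7
Result = E7


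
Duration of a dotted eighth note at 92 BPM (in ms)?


One quarter-note beat = 60000 / BPM = 60000 / 92 ms
Dotted eighth note = 3/4 × quarter note
Duration = 3/4 × 60000 / 92 = 45000 / 92
= 489.1 ms


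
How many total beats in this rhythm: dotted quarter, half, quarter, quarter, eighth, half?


Reasoning:
Beat values:
  dotted quarter = 1.5 beats
  half = 2 beats
  quarter = 1 beat
  quarter = 1 beat
  eighth = 0.5 beats
  half = 2 beats
Sum = 1.5 + 2 + 1 + 1 + 0.5 + 2
= 8 beats


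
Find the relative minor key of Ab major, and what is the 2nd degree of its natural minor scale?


Reasoning:
The relative minor shares the major's key signature and starts on its 6th degree
6th degree = a major 6th above the tonic; a major 6th above Ab is F
→ relative minor of Ab major is F minor
F natural minor scale: F G Ab Bb C Db Eb
= F minor; 2nd degree = G


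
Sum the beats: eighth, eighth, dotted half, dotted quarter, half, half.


Reasoning:
Beat values:
  eighth = 0.5 beats
  eighth = 0.5 beats
  dotted half = 3 beats
  dotted quarter = 1.5 beats
  half = 2 beats
  half = 2 beats
Sum = 0.5 + 0.5 + 3 + 1.5 + 2 + 2
= 9.5 beats


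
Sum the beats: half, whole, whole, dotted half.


Working:
Beat values:
  half = 2 beats
  whole = 4 beats
  whole = 4 beats
  dotted half = 3 beats
Sum = 2 + 4 + 4 + 3
= 13 beats


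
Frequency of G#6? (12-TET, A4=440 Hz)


Solution.
f = 440 × 2^(n/12) where n = semitones from A4
G#6: 23 semitones from A4
f = 440 × 2^(23/12)
f = 1661.22 Hz


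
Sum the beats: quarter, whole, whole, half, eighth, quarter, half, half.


Working:
Beat values:
  quarter = 1 beat
  whole = 4 beats
  whole = 4 beats
  half = 2 beats
  eighth = 0.5 beats
  quarter = 1 beat
  half = 2 beats
  half = 2 beats
Sum = 1 + 4 + 4 + 2 + 0.5 + 1 + 2 + 2
= 16.5 beats


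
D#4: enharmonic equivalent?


Working:
Enharmonic notes sound the same pitch but are spelled with different letter names
D# and Eb name the same pitch class
= Eb4


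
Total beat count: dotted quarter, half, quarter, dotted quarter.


Step by step:
Beat values:
  dotted quarter = 1.5 beats
  half = 2 beats
  quarter = 1 beat
  dotted quarter = 1.5 beats
Sum = 1.5 + 2 + 1 + 1.5
= 6 beats


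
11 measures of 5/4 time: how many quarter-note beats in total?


Reasoning:
Time signature 5/4: the bottom number 4 means the quarter note gets one count
The top number 5 means 5 quarter-note beats per measure
Total = 5 × 11 measures
= 55 quarter-note beats


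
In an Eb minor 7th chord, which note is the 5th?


Reasoning:
Minor 7th chord = root + minor 3rd + perfect 5th + minor 7th
Seventh chords stack in thirds, so the letter names are E-G-B-D
Root: Eb
Minor 3rd above Eb: Gb
Perfect 5th above Eb: Bb
Minor 7th above Eb: Db
The 5th = Bb


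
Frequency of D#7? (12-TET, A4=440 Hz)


Step by step:
f = 440 × 2^(n/12) where n = semitones from A4
D#7: 30 semitones from A4
f = 440 × 2^(30/12)
f = 2489.02 Hz


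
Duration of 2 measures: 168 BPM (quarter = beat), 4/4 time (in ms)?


Solution.
Quarter-note beat duration = 60000 / 168 ms
Beats per measure (4/4) = 4
One measure = 4 × 60000 / 168 = 240000 / 168 ms
2 measures = 2 × 240000 / 168 = 480000 / 168
= 2857.1 ms


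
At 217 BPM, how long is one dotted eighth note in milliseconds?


Solution.
One quarter-note beat = 60000 / BPM = 60000 / 217 ms
Dotted eighth note = 3/4 × quarter note
Duration = 3/4 × 60000 / 217 = 45000 / 217
= 207.4 ms


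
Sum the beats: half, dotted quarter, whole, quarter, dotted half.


Beat values:
  half = 2 beats
  dotted quarter = 1.5 beats
  whole = 4 beats
  quarter = 1 beat
  dotted half = 3 beats
Sum = 2 + 1.5 + 4 + 1 + 3
= 11.5 beats


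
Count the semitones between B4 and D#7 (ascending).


Reasoning:
Absolute semitone position = octave×12 + chromatic position
B4: 4×12 + 11 = 59
D#7: 7×12 + 3 = 87
Difference = 87 - 59 = 28
= 28 semitones


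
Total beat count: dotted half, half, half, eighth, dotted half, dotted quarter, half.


Solution.
Beat values:
  dotted half = 3 beats
  half = 2 beats
  half = 2 beats
  eighth = 0.5 beats
  dotted half = 3 beats
  dotted quarter = 1.5 beats
  half = 2 beats
Sum = 3 + 2 + 2 + 0.5 + 3 + 1.5 + 2
= 14 beats


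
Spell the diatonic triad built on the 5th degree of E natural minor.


Working:
E natural minor scale: E F# G A B C D
Diatonic triad on degree 5 stacks scale notes 5, 7, 2: B D F#
B→D = 3 semitones; B→F# = 7 semitones → minor triad
= B D F# (minor)


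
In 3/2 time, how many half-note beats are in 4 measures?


Solution.
Time signature 3/2: the bottom number 2 means the half note gets one count
The top number 3 means 3 half-note beats per measure
Total = 3 × 4 measures
= 12 half-note beats


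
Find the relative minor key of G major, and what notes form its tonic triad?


Solution.
The relative minor shares the major's key signature and starts on its 6th degree
6th degree = a major 6th above the tonic; a major 6th above G is E
→ relative minor of G major is E minor
Tonic triad of E minor = root + minor 3rd + perfect 5th = E G B
= E minor; triad = E G B


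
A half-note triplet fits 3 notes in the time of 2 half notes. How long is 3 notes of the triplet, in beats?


Step by step:
Triplet: 3 notes occupy the space of 2 half notes
Space = 2 × 2 = 4 beats
Each triplet note = 4 / 3 = 4/3 beats
3 notes = 3 × 4/3 = 4
= 4 beats


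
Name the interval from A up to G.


Working:
Letter names: A → G spans 7 letter names → a 7th
Semitones: A → G = 10 half-steps
A 7th of 10 semitones is a minor 7th
= minor 7th


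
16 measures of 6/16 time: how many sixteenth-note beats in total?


Time signature 6/16: the bottom number 16 means the sixteenth note gets one count
The top number 6 means 6 sixteenth-note beats per measure
Total = 6 × 16 measures
= 96 sixteenth-note beats


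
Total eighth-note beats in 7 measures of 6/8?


Step by step:
Time signature 6/8: the bottom number 8 means the eighth note gets one count
The top number 6 means 6 eighth-note beats per measure
Total = 6 × 7 measures
= 42 eighth-note beats


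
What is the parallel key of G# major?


Step by step:
Parallel keys share the same tonic but differ in mode
G# major → parallel is G# minor
= G# minor


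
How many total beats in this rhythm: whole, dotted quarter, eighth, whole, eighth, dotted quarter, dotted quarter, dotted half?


Let's work it out.
Beat values:
  whole = 4 beats
  dotted quarter = 1.5 beats
  eighth = 0.5 beats
  whole = 4 beats
  eighth = 0.5 beats
  dotted quarter = 1.5 beats
  dotted quarter = 1.5 beats
  dotted half = 3 beats
Sum = 4 + 1.5 + 0.5 + 4 + 0.5 + 1.5 + 1.5 + 3
= 16.5 beats
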